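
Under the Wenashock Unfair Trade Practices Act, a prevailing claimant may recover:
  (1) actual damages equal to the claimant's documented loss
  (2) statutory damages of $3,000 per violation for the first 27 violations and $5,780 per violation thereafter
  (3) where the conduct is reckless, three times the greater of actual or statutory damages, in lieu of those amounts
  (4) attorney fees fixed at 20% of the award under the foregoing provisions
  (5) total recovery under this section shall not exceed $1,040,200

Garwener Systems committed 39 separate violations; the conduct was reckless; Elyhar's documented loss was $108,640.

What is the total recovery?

$541,296

First 27 violations: 27 × $3,000 = $81,000
Remaining violations: (39 − 27) × $5,780 = $69,360
Statutory damages: $81,000 + $69,360 = $150,360
Greater of actual damages ($108,640) or statutory damages ($150,360): $150,360
Trebled: 3 × $150,360 = $451,080
Attorney fees: 20% of $451,080 = $90,216
Total before cap: $451,080 + $90,216 = $541,296
Cap at $1,040,200: $541,296 is within the cap, no reduction.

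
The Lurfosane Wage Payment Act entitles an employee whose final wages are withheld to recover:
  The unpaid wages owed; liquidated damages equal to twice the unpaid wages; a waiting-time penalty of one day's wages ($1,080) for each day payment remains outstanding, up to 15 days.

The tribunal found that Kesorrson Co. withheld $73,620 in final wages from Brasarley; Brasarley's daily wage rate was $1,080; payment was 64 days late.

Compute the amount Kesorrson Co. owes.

$237,060

Doubled: 2 × $73,620 = $147,240
Penalty days: min(64, 15) = 15
Waiting-time penalty: 15 × $1,080 = $16,200
Total award: $73,620 + $147,240 + $16,200 = $237,060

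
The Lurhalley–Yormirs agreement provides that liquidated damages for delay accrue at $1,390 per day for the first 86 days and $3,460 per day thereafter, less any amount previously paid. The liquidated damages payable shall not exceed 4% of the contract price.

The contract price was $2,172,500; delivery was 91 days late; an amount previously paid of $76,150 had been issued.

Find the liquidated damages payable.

$60,690

First 86 days: 86 × $1,390 = $119,540
Remaining days: (91 − 86) × $3,460 = $17,300
Accrued per-day damages: $119,540 + $17,300 = $136,840
Less amount previously paid: $136,840 − $76,150 = $60,690
Cap: 4% of $2,172,500 = $86,900
Cap at $86,900: $60,690 is within the cap, no reduction.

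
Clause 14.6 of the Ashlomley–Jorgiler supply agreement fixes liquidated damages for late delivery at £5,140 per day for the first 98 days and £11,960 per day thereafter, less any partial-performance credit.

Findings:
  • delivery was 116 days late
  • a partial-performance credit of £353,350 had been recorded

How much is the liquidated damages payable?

First 98 days: 98 × £5,140 = £503,720
Remaining days: (116 − 98) × £11,960 = £215,280
Accrued per-day damages: £503,720 + £215,280 = £719,000
Less partial-performance credit: £719,000 − £353,350 = £365,650

£365,650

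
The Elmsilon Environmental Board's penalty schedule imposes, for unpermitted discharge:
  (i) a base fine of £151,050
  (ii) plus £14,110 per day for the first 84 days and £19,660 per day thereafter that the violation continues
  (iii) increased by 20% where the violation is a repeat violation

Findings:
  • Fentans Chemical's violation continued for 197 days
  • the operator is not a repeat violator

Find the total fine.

£3,557,870

First 84 days: 84 × £14,110 = £1,185,240
Remaining days: (197 − 84) × £19,660 = £2,221,580
Per-day component: £1,185,240 + £2,221,580 = £3,406,820
Base plus per-day: £151,050 + £3,406,820 = £3,557,870
The operator is not a repeat violator: no 20% increase.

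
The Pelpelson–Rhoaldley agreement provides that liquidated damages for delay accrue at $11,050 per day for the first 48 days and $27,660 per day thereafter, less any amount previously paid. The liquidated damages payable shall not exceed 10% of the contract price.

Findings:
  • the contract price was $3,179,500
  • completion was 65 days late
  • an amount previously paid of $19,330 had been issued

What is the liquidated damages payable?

$317,950

First 48 days: 48 × $11,050 = $530,400
Remaining days: (65 − 48) × $27,660 = $470,220
Accrued per-day damages: $530,400 + $470,220 = $1,000,620
Less amount previously paid: $1,000,620 − $19,330 = $981,290
Cap: 10% of $3,179,500 = $317,950
Cap at $317,950: $981,290 exceeds the cap → $317,950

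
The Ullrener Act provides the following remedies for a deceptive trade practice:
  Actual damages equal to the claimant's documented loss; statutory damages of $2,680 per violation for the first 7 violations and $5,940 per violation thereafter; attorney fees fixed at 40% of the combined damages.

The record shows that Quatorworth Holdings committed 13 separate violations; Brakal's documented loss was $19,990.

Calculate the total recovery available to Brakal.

First 7 violations: 7 × $2,680 = $18,760
Remaining violations: (13 − 7) × $5,940 = $35,640
Statutory damages: $18,760 + $35,640 = $54,400
Combined damages: $19,990 + $54,400 = $74,390
Attorney fees: 40% of $74,390 = $29,756
Total recovery: $74,390 + $29,756 = $104,146

Total recovery: $104,146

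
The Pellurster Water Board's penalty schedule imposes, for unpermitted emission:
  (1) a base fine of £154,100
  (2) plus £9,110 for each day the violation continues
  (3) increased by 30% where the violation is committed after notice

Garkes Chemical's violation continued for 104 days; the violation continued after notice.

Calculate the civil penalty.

Per-day component: 104 × £9,110 = £947,440
Base plus per-day: £154,100 + £947,440 = £1,101,540
Enhancement: 30% of £1,101,540 = £330,462
Enhanced fine: £1,101,540 + £330,462 = £1,432,002

£1,432,002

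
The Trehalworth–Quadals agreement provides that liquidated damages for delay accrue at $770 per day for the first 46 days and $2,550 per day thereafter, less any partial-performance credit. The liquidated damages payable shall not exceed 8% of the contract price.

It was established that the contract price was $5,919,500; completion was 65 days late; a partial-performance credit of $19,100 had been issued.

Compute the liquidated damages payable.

$64,770

First 46 days: 46 × $770 = $35,420
Remaining days: (65 − 46) × $2,550 = $48,450
Accrued per-day damages: $35,420 + $48,450 = $83,870
Less partial-performance credit: $83,870 − $19,100 = $64,770
Cap: 8% of $5,919,500 = $473,560
Cap at $473,560: $64,770 is within the cap, no reduction.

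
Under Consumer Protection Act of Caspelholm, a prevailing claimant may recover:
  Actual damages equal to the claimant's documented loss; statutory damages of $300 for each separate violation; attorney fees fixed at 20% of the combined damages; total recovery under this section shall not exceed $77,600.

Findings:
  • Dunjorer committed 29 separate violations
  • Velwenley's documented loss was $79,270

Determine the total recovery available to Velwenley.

Statutory damages: 29 × $300 = $8,700
Combined damages: $79,270 + $8,700 = $87,970
Attorney fees: 20% of $87,970 = $17,594
Total before cap: $87,970 + $17,594 = $105,564
Cap at $77,600: $105,564 exceeds the cap → $77,600

Total recovery: $77,600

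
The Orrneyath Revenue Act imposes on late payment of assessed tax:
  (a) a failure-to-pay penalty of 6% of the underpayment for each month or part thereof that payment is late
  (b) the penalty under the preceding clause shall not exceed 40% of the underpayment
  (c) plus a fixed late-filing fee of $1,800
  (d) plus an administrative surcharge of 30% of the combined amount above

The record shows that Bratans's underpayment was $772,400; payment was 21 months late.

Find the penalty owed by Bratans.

Accrued rate: 6% × 21 = 126%, capped at 40% → 40%
Failure-to-pay penalty: 40% of $772,400 = $308,960
Penalty before surcharge: $308,960 + $1,800 = $310,760
Administrative surcharge: 30% of $310,760 = $93,228
Total penalty: $310,760 + $93,228 = $403,988

$403,988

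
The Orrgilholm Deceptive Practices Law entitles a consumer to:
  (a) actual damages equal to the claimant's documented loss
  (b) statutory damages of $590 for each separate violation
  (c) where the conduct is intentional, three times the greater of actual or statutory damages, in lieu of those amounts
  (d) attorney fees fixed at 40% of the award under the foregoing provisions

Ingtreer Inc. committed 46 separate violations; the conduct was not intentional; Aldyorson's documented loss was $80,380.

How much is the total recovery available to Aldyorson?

Statutory damages: 46 × $590 = $27,140
Conduct not intentional: the in-lieu enhancement does not apply.
Actual plus statutory damages: $80,380 + $27,140 = $107,520
Attorney fees: 40% of $107,520 = $43,008
Total recovery: $107,520 + $43,008 = $150,528

$150,528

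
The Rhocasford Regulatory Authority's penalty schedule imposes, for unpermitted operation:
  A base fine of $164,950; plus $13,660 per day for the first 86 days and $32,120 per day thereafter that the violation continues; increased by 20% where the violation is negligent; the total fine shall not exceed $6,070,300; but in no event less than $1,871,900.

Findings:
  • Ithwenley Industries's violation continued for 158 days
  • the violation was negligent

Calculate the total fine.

$4,382,820

First 86 days: 86 × $13,660 = $1,174,760
Remaining days: (158 − 86) × $32,120 = $2,312,640
Per-day component: $1,174,760 + $2,312,640 = $3,487,400
Base plus per-day: $164,950 + $3,487,400 = $3,652,350
Enhancement: 20% of $3,652,350 = $730,470
Enhanced fine: $3,652,350 + $730,470 = $4,382,820
Cap at $6,070,300: $4,382,820 is within the cap, no reduction.
Minimum $1,871,900: $4,382,820 meets the minimum, no increase.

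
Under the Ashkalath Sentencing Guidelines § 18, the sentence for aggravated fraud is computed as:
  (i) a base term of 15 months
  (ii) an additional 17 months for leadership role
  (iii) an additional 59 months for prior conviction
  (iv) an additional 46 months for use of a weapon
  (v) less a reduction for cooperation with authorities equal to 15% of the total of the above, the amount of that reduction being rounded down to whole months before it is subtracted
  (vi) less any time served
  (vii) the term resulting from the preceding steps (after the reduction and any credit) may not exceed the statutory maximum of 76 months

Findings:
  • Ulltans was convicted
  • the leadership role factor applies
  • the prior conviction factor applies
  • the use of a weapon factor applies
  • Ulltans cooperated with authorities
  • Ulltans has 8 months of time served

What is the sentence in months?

76 months

Leadership role enhancement: +17 months
Prior conviction enhancement: +59 months
Use of a weapon enhancement: +46 months
Adjusted term: 15 months + 17 months + 59 months + 46 months = 137 months
Cooperation with authorities reduction: 15% of 137 months = 20 months (rounded down)
After reduction: 137 − 20 = 117 months
Less time served: 117 months − 8 months = 109 months
Cap at 76 months: 109 months exceeds the cap → 76 months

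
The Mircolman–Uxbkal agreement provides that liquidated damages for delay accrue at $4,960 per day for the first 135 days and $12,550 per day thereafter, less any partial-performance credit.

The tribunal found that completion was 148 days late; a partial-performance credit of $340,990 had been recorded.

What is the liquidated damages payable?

$491,760

First 135 days: 135 × $4,960 = $669,600
Remaining days: (148 − 135) × $12,550 = $163,150
Accrued per-day damages: $669,600 + $163,150 = $832,750
Less partial-performance credit: $832,750 − $340,990 = $491,760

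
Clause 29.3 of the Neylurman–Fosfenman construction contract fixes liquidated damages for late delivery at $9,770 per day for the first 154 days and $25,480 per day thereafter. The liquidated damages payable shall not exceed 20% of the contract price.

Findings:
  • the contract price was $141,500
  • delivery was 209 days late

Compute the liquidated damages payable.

First 154 days: 154 × $9,770 = $1,504,580
Remaining days: (209 − 154) × $25,480 = $1,401,400
Accrued per-day damages: $1,504,580 + $1,401,400 = $2,905,980
Cap: 20% of $141,500 = $28,300
Cap at $28,300: $2,905,980 exceeds the cap → $28,300

$28,300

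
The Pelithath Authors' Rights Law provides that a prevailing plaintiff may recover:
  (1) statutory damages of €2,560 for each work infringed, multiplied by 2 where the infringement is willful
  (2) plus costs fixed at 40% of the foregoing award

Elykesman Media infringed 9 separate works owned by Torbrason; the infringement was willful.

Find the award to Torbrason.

€64,512

Statutory damages: 9 × €2,560 = €23,040
Doubled: 2 × €23,040 = €46,080
Costs: 40% of €46,080 = €18,432
Award plus costs: €46,080 + €18,432 = €64,512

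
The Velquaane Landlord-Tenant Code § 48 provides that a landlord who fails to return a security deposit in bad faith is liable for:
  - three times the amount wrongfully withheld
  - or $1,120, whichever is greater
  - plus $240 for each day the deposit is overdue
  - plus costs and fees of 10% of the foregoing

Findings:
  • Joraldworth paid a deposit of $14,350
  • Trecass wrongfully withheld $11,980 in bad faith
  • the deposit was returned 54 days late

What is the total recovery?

Trebled: 3 × $11,980 = $35,940
Minimum $1,120: $35,940 meets the minimum, no increase.
Late-return penalty: 54 × $240 = $12,960
Damages plus late penalty: $35,940 + $12,960 = $48,900
Costs and fees: 10% of $48,900 = $4,890
Total recovery: $48,900 + $4,890 = $53,790

$53,790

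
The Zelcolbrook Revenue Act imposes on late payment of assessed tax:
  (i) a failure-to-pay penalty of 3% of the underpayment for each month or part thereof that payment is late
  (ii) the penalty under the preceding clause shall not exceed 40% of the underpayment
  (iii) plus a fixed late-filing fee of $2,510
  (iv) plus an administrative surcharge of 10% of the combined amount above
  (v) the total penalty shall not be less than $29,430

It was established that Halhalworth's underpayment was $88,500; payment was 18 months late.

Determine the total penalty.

Accrued rate: 3% × 18 = 54%, capped at 40% → 40%
Failure-to-pay penalty: 40% of $88,500 = $35,400
Penalty before surcharge: $35,400 + $2,510 = $37,910
Administrative surcharge: 10% of $37,910 = $3,791
Total penalty: $37,910 + $3,791 = $41,701
Minimum $29,430: $41,701 meets the minimum, no increase.

$41,701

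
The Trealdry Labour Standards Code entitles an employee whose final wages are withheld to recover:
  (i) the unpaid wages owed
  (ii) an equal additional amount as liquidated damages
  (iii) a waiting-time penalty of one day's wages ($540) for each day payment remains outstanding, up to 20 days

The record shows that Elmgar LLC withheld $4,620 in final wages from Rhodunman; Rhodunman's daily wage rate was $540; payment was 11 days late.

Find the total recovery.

$15,180

Liquidated damages (equal amount): $4,620
Penalty days: min(11, 20) = 11
Waiting-time penalty: 11 × $540 = $5,940
Total award: $4,620 + $4,620 + $5,940 = $15,180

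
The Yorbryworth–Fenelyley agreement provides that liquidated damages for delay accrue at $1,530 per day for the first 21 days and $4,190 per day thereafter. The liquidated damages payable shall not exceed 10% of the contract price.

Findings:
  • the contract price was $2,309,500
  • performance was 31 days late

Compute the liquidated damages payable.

First 21 days: 21 × $1,530 = $32,130
Remaining days: (31 − 21) × $4,190 = $41,900
Accrued per-day damages: $32,130 + $41,900 = $74,030
Cap: 10% of $2,309,500 = $230,950
Cap at $230,950: $74,030 is within the cap, no reduction.

$74,030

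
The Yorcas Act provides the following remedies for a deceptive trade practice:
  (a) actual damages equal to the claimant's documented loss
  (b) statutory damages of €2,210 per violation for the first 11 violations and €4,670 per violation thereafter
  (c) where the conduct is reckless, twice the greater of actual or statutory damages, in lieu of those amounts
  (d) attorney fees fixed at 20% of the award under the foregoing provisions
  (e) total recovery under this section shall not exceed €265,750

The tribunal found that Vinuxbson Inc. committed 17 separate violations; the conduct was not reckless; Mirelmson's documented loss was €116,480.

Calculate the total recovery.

First 11 violations: 11 × €2,210 = €24,310
Remaining violations: (17 − 11) × €4,670 = €28,020
Statutory damages: €24,310 + €28,020 = €52,330
Conduct not reckless: the in-lieu enhancement does not apply.
Actual plus statutory damages: €116,480 + €52,330 = €168,810
Attorney fees: 20% of €168,810 = €33,762
Total before cap: €168,810 + €33,762 = €202,572
Cap at €265,750: €202,572 is within the cap, no reduction.

€202,572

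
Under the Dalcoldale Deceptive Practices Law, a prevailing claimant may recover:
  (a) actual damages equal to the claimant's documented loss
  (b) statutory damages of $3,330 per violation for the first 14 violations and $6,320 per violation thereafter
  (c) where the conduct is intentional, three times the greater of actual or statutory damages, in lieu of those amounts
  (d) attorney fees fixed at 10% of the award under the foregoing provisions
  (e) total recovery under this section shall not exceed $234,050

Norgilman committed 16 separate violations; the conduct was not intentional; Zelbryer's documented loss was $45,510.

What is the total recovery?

First 14 violations: 14 × $3,330 = $46,620
Remaining violations: (16 − 14) × $6,320 = $12,640
Statutory damages: $46,620 + $12,640 = $59,260
Conduct not intentional: the in-lieu enhancement does not apply.
Actual plus statutory damages: $45,510 + $59,260 = $104,770
Attorney fees: 10% of $104,770 = $10,477
Total before cap: $104,770 + $10,477 = $115,247
Cap at $234,050: $115,247 is within the cap, no reduction.

$115,247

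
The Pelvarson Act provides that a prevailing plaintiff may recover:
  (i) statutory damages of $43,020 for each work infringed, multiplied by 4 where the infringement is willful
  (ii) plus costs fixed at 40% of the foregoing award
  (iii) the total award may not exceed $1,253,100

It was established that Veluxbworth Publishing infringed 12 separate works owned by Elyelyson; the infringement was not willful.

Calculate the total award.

$722,736

Statutory damages: 12 × $43,020 = $516,240
Infringement not willful: no ×4 enhancement.
Costs: 40% of $516,240 = $206,496
Award plus costs: $516,240 + $206,496 = $722,736
Cap at $1,253,100: $722,736 is within the cap, no reduction.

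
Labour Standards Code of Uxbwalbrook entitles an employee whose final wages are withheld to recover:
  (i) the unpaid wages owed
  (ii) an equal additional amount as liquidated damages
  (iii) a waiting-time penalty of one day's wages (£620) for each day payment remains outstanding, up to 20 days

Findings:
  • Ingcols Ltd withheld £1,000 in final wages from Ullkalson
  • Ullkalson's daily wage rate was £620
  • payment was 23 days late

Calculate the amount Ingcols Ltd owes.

Liquidated damages (equal amount): £1,000
Penalty days: min(23, 20) = 20
Waiting-time penalty: 20 × £620 = £12,400
Total award: £1,000 + £1,000 + £12,400 = £14,400

£14,400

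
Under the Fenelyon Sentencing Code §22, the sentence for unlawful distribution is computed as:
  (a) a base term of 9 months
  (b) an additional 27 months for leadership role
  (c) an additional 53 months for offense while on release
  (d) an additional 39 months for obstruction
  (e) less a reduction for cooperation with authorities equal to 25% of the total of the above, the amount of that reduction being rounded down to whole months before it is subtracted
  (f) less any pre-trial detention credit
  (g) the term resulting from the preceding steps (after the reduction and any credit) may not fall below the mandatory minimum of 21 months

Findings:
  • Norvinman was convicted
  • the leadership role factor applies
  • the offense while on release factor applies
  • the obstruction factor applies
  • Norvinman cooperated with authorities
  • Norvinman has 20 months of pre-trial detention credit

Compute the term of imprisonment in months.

76 months

Leadership role enhancement: +27 months
Offense while on release enhancement: +53 months
Obstruction enhancement: +39 months
Adjusted term: 9 months + 27 months + 53 months + 39 months = 128 months
Cooperation with authorities reduction: 25% of 128 months = 32 months (rounded down)
After reduction: 128 − 32 = 96 months
Less pre-trial detention credit: 96 months − 20 months = 76 months
Minimum 21 months: 76 months meets the minimum, no increase.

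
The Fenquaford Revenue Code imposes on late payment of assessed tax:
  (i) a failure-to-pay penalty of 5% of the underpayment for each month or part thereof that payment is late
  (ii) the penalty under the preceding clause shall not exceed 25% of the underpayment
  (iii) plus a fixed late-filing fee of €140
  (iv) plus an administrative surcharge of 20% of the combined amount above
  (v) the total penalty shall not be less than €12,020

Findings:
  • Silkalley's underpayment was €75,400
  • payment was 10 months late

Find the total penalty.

€22,788

Accrued rate: 5% × 10 = 50%, capped at 25% → 25%
Failure-to-pay penalty: 25% of €75,400 = €18,850
Penalty before surcharge: €18,850 + €140 = €18,990
Administrative surcharge: 20% of €18,990 = €3,798
Total penalty: €18,990 + €3,798 = €22,788
Minimum €12,020: €22,788 meets the minimum, no increase.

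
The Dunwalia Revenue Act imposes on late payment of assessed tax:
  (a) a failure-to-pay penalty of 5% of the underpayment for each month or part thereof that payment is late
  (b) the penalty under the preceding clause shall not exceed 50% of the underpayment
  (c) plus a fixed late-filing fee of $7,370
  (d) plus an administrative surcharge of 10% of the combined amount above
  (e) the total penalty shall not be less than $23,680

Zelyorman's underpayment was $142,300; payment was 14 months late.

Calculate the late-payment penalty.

Accrued rate: 5% × 14 = 70%, capped at 50% → 50%
Failure-to-pay penalty: 50% of $142,300 = $71,150
Penalty before surcharge: $71,150 + $7,370 = $78,520
Administrative surcharge: 10% of $78,520 = $7,852
Total penalty: $78,520 + $7,852 = $86,372
Minimum $23,680: $86,372 meets the minimum, no increase.

Penalty: $86,372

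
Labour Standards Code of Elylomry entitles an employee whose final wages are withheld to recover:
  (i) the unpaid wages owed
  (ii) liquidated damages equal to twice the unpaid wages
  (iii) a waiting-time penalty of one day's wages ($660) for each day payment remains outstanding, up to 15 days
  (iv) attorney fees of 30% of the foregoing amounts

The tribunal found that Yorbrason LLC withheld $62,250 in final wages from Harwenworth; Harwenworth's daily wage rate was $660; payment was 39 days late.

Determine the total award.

Doubled: 2 × $62,250 = $124,500
Penalty days: min(39, 15) = 15
Waiting-time penalty: 15 × $660 = $9,900
Subtotal: $62,250 + $124,500 + $9,900 = $196,650
Attorney fees: 30% of $196,650 = $58,995
Total award: $196,650 + $58,995 = $255,645

$255,645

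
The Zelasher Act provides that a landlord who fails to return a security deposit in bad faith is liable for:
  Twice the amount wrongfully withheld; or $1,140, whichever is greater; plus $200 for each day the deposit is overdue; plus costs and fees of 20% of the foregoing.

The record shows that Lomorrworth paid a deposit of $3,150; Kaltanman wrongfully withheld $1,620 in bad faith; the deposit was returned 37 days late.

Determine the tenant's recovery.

$12,768

Doubled: 2 × $1,620 = $3,240
Minimum $1,140: $3,240 meets the minimum, no increase.
Late-return penalty: 37 × $200 = $7,400
Damages plus late penalty: $3,240 + $7,400 = $10,640
Costs and fees: 20% of $10,640 = $2,128
Total recovery: $10,640 + $2,128 = $12,768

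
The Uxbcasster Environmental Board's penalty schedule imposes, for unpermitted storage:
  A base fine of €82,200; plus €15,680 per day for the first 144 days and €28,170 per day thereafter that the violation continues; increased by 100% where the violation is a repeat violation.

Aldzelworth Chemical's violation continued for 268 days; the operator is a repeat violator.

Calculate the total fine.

€11,666,400

First 144 days: 144 × €15,680 = €2,257,920
Remaining days: (268 − 144) × €28,170 = €3,493,080
Per-day component: €2,257,920 + €3,493,080 = €5,751,000
Base plus per-day: €82,200 + €5,751,000 = €5,833,200
Enhancement: 100% of €5,833,200 = €5,833,200
Enhanced fine: €5,833,200 + €5,833,200 = €11,666,400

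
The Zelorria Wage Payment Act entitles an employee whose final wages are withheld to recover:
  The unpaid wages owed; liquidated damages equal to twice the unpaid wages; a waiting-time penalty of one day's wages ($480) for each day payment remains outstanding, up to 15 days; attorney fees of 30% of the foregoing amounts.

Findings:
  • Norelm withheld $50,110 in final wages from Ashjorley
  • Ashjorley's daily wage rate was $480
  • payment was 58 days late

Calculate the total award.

Doubled: 2 × $50,110 = $100,220
Penalty days: min(58, 15) = 15
Waiting-time penalty: 15 × $480 = $7,200
Subtotal: $50,110 + $100,220 + $7,200 = $157,530
Attorney fees: 30% of $157,530 = $47,259
Total award: $157,530 + $47,259 = $204,789

$204,789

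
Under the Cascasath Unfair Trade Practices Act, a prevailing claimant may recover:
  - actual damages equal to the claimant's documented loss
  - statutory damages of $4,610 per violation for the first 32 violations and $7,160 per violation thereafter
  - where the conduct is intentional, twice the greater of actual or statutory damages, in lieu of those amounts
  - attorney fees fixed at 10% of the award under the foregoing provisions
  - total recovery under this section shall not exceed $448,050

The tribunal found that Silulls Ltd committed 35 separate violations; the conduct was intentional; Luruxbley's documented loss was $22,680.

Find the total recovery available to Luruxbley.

First 32 violations: 32 × $4,610 = $147,520
Remaining violations: (35 − 32) × $7,160 = $21,480
Statutory damages: $147,520 + $21,480 = $169,000
Greater of actual damages ($22,680) or statutory damages ($169,000): $169,000
Doubled: 2 × $169,000 = $338,000
Attorney fees: 10% of $338,000 = $33,800
Total before cap: $338,000 + $33,800 = $371,800
Cap at $448,050: $371,800 is within the cap, no reduction.

$371,800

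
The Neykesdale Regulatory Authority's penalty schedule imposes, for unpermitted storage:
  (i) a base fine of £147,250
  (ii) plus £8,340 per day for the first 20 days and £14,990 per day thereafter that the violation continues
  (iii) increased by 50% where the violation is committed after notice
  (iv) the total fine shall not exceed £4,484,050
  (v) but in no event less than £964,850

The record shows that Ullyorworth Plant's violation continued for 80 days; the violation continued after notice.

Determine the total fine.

Civil penalty: £1,820,175

First 20 days: 20 × £8,340 = £166,800
Remaining days: (80 − 20) × £14,990 = £899,400
Per-day component: £166,800 + £899,400 = £1,066,200
Base plus per-day: £147,250 + £1,066,200 = £1,213,450
Enhancement: 50% of £1,213,450 = £606,725
Enhanced fine: £1,213,450 + £606,725 = £1,820,175
Cap at £4,484,050: £1,820,175 is within the cap, no reduction.
Minimum £964,850: £1,820,175 meets the minimum, no increase.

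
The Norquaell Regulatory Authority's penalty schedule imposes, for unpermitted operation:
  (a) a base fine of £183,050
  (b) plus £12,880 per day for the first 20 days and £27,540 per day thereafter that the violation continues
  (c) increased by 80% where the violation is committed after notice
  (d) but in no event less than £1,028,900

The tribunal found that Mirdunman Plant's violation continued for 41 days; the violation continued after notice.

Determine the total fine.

Civil penalty: £1,834,182

First 20 days: 20 × £12,880 = £257,600
Remaining days: (41 − 20) × £27,540 = £578,340
Per-day component: £257,600 + £578,340 = £835,940
Base plus per-day: £183,050 + £835,940 = £1,018,990
Enhancement: 80% of £1,018,990 = £815,192
Enhanced fine: £1,018,990 + £815,192 = £1,834,182
Minimum £1,028,900: £1,834,182 meets the minimum, no increase.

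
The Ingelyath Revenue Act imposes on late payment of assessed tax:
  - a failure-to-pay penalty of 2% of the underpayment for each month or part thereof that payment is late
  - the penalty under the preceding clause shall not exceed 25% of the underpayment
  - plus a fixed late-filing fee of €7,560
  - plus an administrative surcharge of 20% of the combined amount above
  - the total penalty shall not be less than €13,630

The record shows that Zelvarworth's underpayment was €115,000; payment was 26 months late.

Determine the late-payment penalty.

Accrued rate: 2% × 26 = 52%, capped at 25% → 25%
Failure-to-pay penalty: 25% of €115,000 = €28,750
Penalty before surcharge: €28,750 + €7,560 = €36,310
Administrative surcharge: 20% of €36,310 = €7,262
Total penalty: €36,310 + €7,262 = €43,572
Minimum €13,630: €43,572 meets the minimum, no increase.

€43,572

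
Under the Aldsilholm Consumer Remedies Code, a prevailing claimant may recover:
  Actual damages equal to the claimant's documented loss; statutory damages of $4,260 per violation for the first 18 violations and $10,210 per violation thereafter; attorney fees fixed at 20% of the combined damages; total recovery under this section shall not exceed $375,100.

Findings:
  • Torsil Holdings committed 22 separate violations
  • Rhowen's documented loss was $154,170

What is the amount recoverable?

$326,028

First 18 violations: 18 × $4,260 = $76,680
Remaining violations: (22 − 18) × $10,210 = $40,840
Statutory damages: $76,680 + $40,840 = $117,520
Combined damages: $154,170 + $117,520 = $271,690
Attorney fees: 20% of $271,690 = $54,338
Total before cap: $271,690 + $54,338 = $326,028
Cap at $375,100: $326,028 is within the cap, no reduction.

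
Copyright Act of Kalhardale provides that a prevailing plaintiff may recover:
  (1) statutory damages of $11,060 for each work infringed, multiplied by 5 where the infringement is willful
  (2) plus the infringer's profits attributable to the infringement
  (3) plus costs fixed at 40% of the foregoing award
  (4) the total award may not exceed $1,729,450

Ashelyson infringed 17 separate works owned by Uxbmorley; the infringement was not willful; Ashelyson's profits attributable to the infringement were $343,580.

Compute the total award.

$744,240

Statutory damages: 17 × $11,060 = $188,020
Infringement not willful: no ×5 enhancement.
Combined award: $188,020 + $343,580 = $531,600
Costs: 40% of $531,600 = $212,640
Award plus costs: $531,600 + $212,640 = $744,240
Cap at $1,729,450: $744,240 is within the cap, no reduction.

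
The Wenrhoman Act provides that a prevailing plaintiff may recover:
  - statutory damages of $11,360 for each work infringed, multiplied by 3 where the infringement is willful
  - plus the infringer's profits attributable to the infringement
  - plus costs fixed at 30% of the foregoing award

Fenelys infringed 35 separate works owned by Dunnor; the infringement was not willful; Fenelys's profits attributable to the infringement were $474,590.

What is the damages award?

Statutory damages: 35 × $11,360 = $397,600
Infringement not willful: no ×3 enhancement.
Combined award: $397,600 + $474,590 = $872,190
Costs: 30% of $872,190 = $261,657
Award plus costs: $872,190 + $261,657 = $1,133,847

$1,133,847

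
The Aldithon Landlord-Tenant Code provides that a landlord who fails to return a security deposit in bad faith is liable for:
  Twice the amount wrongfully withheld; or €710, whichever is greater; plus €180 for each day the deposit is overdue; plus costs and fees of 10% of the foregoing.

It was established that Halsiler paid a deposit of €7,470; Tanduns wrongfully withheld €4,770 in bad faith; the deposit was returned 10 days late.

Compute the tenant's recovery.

€12,474

Doubled: 2 × €4,770 = €9,540
Minimum €710: €9,540 meets the minimum, no increase.
Late-return penalty: 10 × €180 = €1,800
Damages plus late penalty: €9,540 + €1,800 = €11,340
Costs and fees: 10% of €11,340 = €1,134
Total recovery: €11,340 + €1,134 = €12,474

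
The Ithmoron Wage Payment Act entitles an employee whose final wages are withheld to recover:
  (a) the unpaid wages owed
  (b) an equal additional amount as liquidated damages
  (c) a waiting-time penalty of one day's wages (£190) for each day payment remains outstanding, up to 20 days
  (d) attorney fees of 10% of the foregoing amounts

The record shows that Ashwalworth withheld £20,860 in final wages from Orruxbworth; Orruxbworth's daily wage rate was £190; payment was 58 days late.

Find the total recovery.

Total award: £50,072

Liquidated damages (equal amount): £20,860
Penalty days: min(58, 20) = 20
Waiting-time penalty: 20 × £190 = £3,800
Subtotal: £20,860 + £20,860 + £3,800 = £45,520
Attorney fees: 10% of £45,520 = £4,552
Total award: £45,520 + £4,552 = £50,072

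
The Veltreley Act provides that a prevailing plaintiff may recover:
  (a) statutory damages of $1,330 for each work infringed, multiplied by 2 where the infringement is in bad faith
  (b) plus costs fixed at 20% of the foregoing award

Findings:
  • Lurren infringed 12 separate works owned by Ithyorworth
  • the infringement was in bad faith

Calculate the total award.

$38,304

Statutory damages: 12 × $1,330 = $15,960
Doubled: 2 × $15,960 = $31,920
Costs: 20% of $31,920 = $6,384
Award plus costs: $31,920 + $6,384 = $38,304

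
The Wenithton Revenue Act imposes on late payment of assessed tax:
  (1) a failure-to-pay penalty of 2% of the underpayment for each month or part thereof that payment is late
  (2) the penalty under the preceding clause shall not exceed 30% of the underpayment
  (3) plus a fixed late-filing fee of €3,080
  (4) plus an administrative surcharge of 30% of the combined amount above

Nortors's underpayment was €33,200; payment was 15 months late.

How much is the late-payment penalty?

Accrued rate: 2% × 15 = 30%, capped at 30% → 30%
Failure-to-pay penalty: 30% of €33,200 = €9,960
Penalty before surcharge: €9,960 + €3,080 = €13,040
Administrative surcharge: 30% of €13,040 = €3,912
Total penalty: €13,040 + €3,912 = €16,952

Penalty: €16,952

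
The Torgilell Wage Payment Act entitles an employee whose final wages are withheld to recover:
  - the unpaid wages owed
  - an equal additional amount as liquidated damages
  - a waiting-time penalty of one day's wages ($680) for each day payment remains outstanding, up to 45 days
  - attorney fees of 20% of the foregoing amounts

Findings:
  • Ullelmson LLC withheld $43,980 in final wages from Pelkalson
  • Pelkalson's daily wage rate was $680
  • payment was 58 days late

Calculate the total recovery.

Liquidated damages (equal amount): $43,980
Penalty days: min(58, 45) = 45
Waiting-time penalty: 45 × $680 = $30,600
Subtotal: $43,980 + $43,980 + $30,600 = $118,560
Attorney fees: 20% of $118,560 = $23,712
Total award: $118,560 + $23,712 = $142,272

Total award: $142,272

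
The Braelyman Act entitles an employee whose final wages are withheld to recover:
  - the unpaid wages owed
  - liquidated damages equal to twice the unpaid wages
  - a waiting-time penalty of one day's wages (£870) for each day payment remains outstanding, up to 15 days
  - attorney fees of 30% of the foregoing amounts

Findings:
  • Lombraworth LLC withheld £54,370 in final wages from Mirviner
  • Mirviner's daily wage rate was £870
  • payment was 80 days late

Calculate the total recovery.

Total award: £229,008

Doubled: 2 × £54,370 = £108,740
Penalty days: min(80, 15) = 15
Waiting-time penalty: 15 × £870 = £13,050
Subtotal: £54,370 + £108,740 + £13,050 = £176,160
Attorney fees: 30% of £176,160 = £52,848
Total award: £176,160 + £52,848 = £229,008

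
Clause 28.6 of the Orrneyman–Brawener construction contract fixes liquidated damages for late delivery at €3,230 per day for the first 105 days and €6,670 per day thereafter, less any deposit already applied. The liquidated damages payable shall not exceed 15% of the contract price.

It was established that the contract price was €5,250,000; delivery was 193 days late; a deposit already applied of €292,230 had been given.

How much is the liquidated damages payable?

First 105 days: 105 × €3,230 = €339,150
Remaining days: (193 − 105) × €6,670 = €586,960
Accrued per-day damages: €339,150 + €586,960 = €926,110
Less deposit already applied: €926,110 − €292,230 = €633,880
Cap: 15% of €5,250,000 = €787,500
Cap at €787,500: €633,880 is within the cap, no reduction.

€633,880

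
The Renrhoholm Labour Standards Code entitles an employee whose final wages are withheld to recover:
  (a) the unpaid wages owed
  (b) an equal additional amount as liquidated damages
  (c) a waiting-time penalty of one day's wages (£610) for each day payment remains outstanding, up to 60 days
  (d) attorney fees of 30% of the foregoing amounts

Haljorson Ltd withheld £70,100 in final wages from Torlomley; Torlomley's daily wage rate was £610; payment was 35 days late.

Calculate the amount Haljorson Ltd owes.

Liquidated damages (equal amount): £70,100
Penalty days: min(35, 60) = 35
Waiting-time penalty: 35 × £610 = £21,350
Subtotal: £70,100 + £70,100 + £21,350 = £161,550
Attorney fees: 30% of £161,550 = £48,465
Total award: £161,550 + £48,465 = £210,015

£210,015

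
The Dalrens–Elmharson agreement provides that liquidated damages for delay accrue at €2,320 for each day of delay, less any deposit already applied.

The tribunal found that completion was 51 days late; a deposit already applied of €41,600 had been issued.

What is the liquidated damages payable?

Per-day damages: 51 × €2,320 = €118,320
Less deposit already applied: €118,320 − €41,600 = €76,720

€76,720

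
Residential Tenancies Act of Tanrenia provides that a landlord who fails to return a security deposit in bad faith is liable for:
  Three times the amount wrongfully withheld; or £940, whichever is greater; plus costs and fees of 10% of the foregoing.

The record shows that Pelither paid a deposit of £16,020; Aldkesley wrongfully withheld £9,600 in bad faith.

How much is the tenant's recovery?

£31,680

Trebled: 3 × £9,600 = £28,800
Minimum £940: £28,800 meets the minimum, no increase.
Costs and fees: 10% of £28,800 = £2,880
Total recovery: £28,800 + £2,880 = £31,680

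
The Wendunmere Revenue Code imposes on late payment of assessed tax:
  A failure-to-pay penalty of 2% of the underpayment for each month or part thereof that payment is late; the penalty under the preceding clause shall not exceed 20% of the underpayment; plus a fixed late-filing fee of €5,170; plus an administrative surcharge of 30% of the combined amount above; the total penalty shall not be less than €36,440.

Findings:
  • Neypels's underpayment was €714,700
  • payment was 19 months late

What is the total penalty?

€192,543

Accrued rate: 2% × 19 = 38%, capped at 20% → 20%
Failure-to-pay penalty: 20% of €714,700 = €142,940
Penalty before surcharge: €142,940 + €5,170 = €148,110
Administrative surcharge: 30% of €148,110 = €44,433
Total penalty: €148,110 + €44,433 = €192,543
Minimum €36,440: €192,543 meets the minimum, no increase.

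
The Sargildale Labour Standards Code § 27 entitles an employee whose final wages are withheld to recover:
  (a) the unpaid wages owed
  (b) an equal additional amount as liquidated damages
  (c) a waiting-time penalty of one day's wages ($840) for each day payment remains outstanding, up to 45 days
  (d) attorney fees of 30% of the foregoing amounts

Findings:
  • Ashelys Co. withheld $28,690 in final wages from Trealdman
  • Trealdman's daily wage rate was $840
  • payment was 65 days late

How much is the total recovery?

Total award: $123,734

Liquidated damages (equal amount): $28,690
Penalty days: min(65, 45) = 45
Waiting-time penalty: 45 × $840 = $37,800
Subtotal: $28,690 + $28,690 + $37,800 = $95,180
Attorney fees: 30% of $95,180 = $28,554
Total award: $95,180 + $28,554 = $123,734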